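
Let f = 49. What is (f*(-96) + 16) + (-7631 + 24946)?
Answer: 12627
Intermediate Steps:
(f*(-96) + 16) + (-7631 + 24946) = (49*(-96) + 16) + (-7631 + 24946) = (-4704 + 16) + 17315 = -4688 + 17315 = 12627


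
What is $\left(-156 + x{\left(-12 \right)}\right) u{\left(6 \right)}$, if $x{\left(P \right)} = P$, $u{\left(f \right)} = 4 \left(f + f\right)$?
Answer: $-8064$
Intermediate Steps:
$u{\left(f \right)} = 8 f$ ($u{\left(f \right)} = 4 \cdot 2 f = 8 f$)
$\left(-156 + x{\left(-12 \right)}\right) u{\left(6 \right)} = \left(-156 - 12\right) 8 \cdot 6 = \left(-168\right) 48 = -8064$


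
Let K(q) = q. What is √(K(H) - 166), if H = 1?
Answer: I*√165 ≈ 12.845*I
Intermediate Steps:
√(K(H) - 166) = √(1 - 166) = √(-165) = I*√165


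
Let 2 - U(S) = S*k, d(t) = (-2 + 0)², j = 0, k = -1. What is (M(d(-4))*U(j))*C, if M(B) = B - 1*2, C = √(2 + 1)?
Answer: 4*√3 ≈ 6.9282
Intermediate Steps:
C = √3 ≈ 1.7320
d(t) = 4 (d(t) = (-2)² = 4)
M(B) = -2 + B (M(B) = B - 2 = -2 + B)
U(S) = 2 + S (U(S) = 2 - S*(-1) = 2 - (-1)*S = 2 + S)
(M(d(-4))*U(j))*C = ((-2 + 4)*(2 + 0))*√3 = (2*2)*√3 = 4*√3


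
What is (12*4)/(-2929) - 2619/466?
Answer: -7693419/1364914 ≈ -5.6366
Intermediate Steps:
(12*4)/(-2929) - 2619/466 = 48*(-1/2929) - 2619*1/466 = -48/2929 - 2619/466 = -7693419/1364914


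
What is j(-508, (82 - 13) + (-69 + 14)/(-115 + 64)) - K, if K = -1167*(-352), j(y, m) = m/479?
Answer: -10035038762/24429 ≈ -4.1078e+5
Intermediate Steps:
j(y, m) = m/479 (j(y, m) = m*(1/479) = m/479)
K = 410784
j(-508, (82 - 13) + (-69 + 14)/(-115 + 64)) - K = ((82 - 13) + (-69 + 14)/(-115 + 64))/479 - 1*410784 = (69 - 55/(-51))/479 - 410784 = (69 - 55*(-1/51))/479 - 410784 = (69 + 55/51)/479 - 410784 = (1/479)*(3574/51) - 410784 = 3574/24429 - 410784 = -10035038762/24429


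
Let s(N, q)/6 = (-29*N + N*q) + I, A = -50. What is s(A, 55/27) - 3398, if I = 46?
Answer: 44702/9 ≈ 4966.9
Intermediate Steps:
s(N, q) = 276 - 174*N + 6*N*q (s(N, q) = 6*((-29*N + N*q) + 46) = 6*(46 - 29*N + N*q) = 276 - 174*N + 6*N*q)
s(A, 55/27) - 3398 = (276 - 174*(-50) + 6*(-50)*(55/27)) - 3398 = (276 + 8700 + 6*(-50)*(55*(1/27))) - 3398 = (276 + 8700 + 6*(-50)*(55/27)) - 3398 = (276 + 8700 - 5500/9) - 3398 = 75284/9 - 3398 = 44702/9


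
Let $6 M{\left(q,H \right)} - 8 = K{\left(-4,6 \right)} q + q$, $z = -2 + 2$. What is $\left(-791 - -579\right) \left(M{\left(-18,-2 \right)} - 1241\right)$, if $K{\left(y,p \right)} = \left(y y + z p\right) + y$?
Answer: $\frac{813232}{3} \approx 2.7108 \cdot 10^{5}$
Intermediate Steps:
$z = 0$
$K{\left(y,p \right)} = y + y^{2}$ ($K{\left(y,p \right)} = \left(y y + 0 p\right) + y = \left(y^{2} + 0\right) + y = y^{2} + y = y + y^{2}$)
$M{\left(q,H \right)} = \frac{4}{3} + \frac{13 q}{6}$ ($M{\left(q,H \right)} = \frac{4}{3} + \frac{- 4 \left(1 - 4\right) q + q}{6} = \frac{4}{3} + \frac{\left(-4\right) \left(-3\right) q + q}{6} = \frac{4}{3} + \frac{12 q + q}{6} = \frac{4}{3} + \frac{13 q}{6}$)
$\left(-791 - -579\right) \left(M{\left(-18,-2 \right)} - 1241\right) = \left(-791 - -579\right) \left(\left(\frac{4}{3} + \frac{13}{6} \left(-18\right)\right) - 1241\right) = \left(-791 + 579\right) \left(\left(\frac{4}{3} - 39\right) - 1241\right) = - 212 \left(- \frac{113}{3} - 1241\right) = \left(-212\right) \left(- \frac{3836}{3}\right) = \frac{813232}{3}$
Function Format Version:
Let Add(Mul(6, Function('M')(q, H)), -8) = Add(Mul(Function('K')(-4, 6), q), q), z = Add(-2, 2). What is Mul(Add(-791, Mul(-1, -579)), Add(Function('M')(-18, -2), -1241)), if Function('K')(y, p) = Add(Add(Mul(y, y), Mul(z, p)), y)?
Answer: Rational(813232, 3) ≈ 2.7108e+5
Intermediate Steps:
z = 0
Function('K')(y, p) = Add(y, Pow(y, 2)) (Function('K')(y, p) = Add(Add(Mul(y, y), Mul(0, p)), y) = Add(Add(Pow(y, 2), 0), y) = Add(Pow(y, 2), y) = Add(y, Pow(y, 2)))
Function('M')(q, H) = Add(Rational(4, 3), Mul(Rational(13, 6), q)) (Function('M')(q, H) = Add(Rational(4, 3), Mul(Rational(1, 6), Add(Mul(Mul(-4, Add(1, -4)), q), q))) = Add(Rational(4, 3), Mul(Rational(1, 6), Add(Mul(Mul(-4, -3), q), q))) = Add(Rational(4, 3), Mul(Rational(1, 6), Add(Mul(12, q), q))) = Add(Rational(4, 3), Mul(Rational(1, 6), Mul(13, q))) = Add(Rational(4, 3), Mul(Rational(13, 6), q)))
Mul(Add(-791, Mul(-1, -579)), Add(Function('M')(-18, -2), -1241)) = Mul(Add(-791, Mul(-1, -579)), Add(Add(Rational(4, 3), Mul(Rational(13, 6), -18)), -1241)) = Mul(Add(-791, 579), Add(Add(Rational(4, 3), -39), -1241)) = Mul(-212, Add(Rational(-113, 3), -1241)) = Mul(-212, Rational(-3836, 3)) = Rational(813232, 3)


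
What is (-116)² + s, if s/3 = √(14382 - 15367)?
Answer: 13456 + 3*I*√985 ≈ 13456.0 + 94.154*I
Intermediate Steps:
s = 3*I*√985 (s = 3*√(14382 - 15367) = 3*√(-985) = 3*(I*√985) = 3*I*√985 ≈ 94.154*I)
(-116)² + s = (-116)² + 3*I*√985 = 13456 + 3*I*√985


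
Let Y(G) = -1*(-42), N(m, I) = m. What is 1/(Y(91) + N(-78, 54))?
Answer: -1/36 ≈ -0.027778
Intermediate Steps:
Y(G) = 42
1/(Y(91) + N(-78, 54)) = 1/(42 - 78) = 1/(-36) = -1/36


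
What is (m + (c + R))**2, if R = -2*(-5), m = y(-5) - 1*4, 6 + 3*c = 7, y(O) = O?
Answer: 16/9 ≈ 1.7778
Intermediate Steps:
c = 1/3 (c = -2 + (1/3)*7 = -2 + 7/3 = 1/3 ≈ 0.33333)
m = -9 (m = -5 - 1*4 = -5 - 4 = -9)
R = 10
(m + (c + R))**2 = (-9 + (1/3 + 10))**2 = (-9 + 31/3)**2 = (4/3)**2 = 16/9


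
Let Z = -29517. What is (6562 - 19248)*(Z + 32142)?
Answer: -33300750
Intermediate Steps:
(6562 - 19248)*(Z + 32142) = (6562 - 19248)*(-29517 + 32142) = -12686*2625 = -33300750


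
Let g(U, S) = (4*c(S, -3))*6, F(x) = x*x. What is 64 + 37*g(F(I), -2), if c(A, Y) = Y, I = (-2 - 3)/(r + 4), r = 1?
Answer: -2600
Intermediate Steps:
I = -1 (I = (-2 - 3)/(1 + 4) = -5/5 = -5*⅕ = -1)
F(x) = x²
g(U, S) = -72 (g(U, S) = (4*(-3))*6 = -12*6 = -72)
64 + 37*g(F(I), -2) = 64 + 37*(-72) = 64 - 2664 = -2600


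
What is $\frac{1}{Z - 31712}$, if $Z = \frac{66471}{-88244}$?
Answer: $- \frac{88244}{2798460199} \approx -3.1533 \cdot 10^{-5}$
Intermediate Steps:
$Z = - \frac{66471}{88244}$ ($Z = 66471 \left(- \frac{1}{88244}\right) = - \frac{66471}{88244} \approx -0.75326$)
$\frac{1}{Z - 31712} = \frac{1}{- \frac{66471}{88244} - 31712} = \frac{1}{- \frac{2798460199}{88244}} = - \frac{88244}{2798460199}$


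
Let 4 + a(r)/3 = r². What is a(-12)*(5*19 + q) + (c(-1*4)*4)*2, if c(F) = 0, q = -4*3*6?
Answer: 9660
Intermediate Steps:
q = -72 (q = -12*6 = -72)
a(r) = -12 + 3*r²
a(-12)*(5*19 + q) + (c(-1*4)*4)*2 = (-12 + 3*(-12)²)*(5*19 - 72) + (0*4)*2 = (-12 + 3*144)*(95 - 72) + 0*2 = (-12 + 432)*23 + 0 = 420*23 + 0 = 9660 + 0 = 9660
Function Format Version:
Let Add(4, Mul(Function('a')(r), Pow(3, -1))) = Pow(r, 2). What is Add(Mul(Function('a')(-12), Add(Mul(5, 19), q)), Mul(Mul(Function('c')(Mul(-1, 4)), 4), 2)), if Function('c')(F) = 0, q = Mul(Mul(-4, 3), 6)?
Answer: 9660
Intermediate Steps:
q = -72 (q = Mul(-12, 6) = -72)
Function('a')(r) = Add(-12, Mul(3, Pow(r, 2)))
Add(Mul(Function('a')(-12), Add(Mul(5, 19), q)), Mul(Mul(Function('c')(Mul(-1, 4)), 4), 2)) = Add(Mul(Add(-12, Mul(3, Pow(-12, 2))), Add(Mul(5, 19), -72)), Mul(Mul(0, 4), 2)) = Add(Mul(Add(-12, Mul(3, 144)), Add(95, -72)), Mul(0, 2)) = Add(Mul(Add(-12, 432), 23), 0) = Add(Mul(420, 23), 0) = Add(9660, 0) = 9660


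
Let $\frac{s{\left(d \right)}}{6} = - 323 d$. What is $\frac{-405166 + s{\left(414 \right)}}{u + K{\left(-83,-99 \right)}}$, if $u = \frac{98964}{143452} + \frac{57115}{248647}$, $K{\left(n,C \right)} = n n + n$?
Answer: $- \frac{5383767101976389}{30349424754819} \approx -177.39$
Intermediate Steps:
$s{\left(d \right)} = - 1938 d$ ($s{\left(d \right)} = 6 \left(- 323 d\right) = - 1938 d$)
$K{\left(n,C \right)} = n + n^{2}$ ($K{\left(n,C \right)} = n^{2} + n = n + n^{2}$)
$u = \frac{8200090672}{8917227361}$ ($u = 98964 \cdot \frac{1}{143452} + 57115 \cdot \frac{1}{248647} = \frac{24741}{35863} + \frac{57115}{248647} = \frac{8200090672}{8917227361} \approx 0.91958$)
$\frac{-405166 + s{\left(414 \right)}}{u + K{\left(-83,-99 \right)}} = \frac{-405166 - 802332}{\frac{8200090672}{8917227361} - 83 \left(1 - 83\right)} = \frac{-405166 - 802332}{\frac{8200090672}{8917227361} - -6806} = - \frac{1207498}{\frac{8200090672}{8917227361} + 6806} = - \frac{1207498}{\frac{60698849509638}{8917227361}} = \left(-1207498\right) \frac{8917227361}{60698849509638} = - \frac{5383767101976389}{30349424754819}$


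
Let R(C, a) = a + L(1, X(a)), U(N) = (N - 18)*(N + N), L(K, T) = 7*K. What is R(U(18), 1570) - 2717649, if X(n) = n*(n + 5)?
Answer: -2716072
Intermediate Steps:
X(n) = n*(5 + n)
U(N) = 2*N*(-18 + N) (U(N) = (-18 + N)*(2*N) = 2*N*(-18 + N))
R(C, a) = 7 + a (R(C, a) = a + 7*1 = a + 7 = 7 + a)
R(U(18), 1570) - 2717649 = (7 + 1570) - 2717649 = 1577 - 2717649 = -2716072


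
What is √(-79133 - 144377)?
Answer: I*√223510 ≈ 472.77*I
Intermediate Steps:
√(-79133 - 144377) = √(-223510) = I*√223510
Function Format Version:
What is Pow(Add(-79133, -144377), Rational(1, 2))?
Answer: Mul(I, Pow(223510, Rational(1, 2))) ≈ Mul(472.77, I)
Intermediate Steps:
Pow(Add(-79133, -144377), Rational(1, 2)) = Pow(-223510, Rational(1, 2)) = Mul(I, Pow(223510, Rational(1, 2)))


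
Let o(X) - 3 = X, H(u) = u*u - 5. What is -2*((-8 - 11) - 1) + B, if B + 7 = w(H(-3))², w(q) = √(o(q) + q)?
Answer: 44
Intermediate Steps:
H(u) = -5 + u² (H(u) = u² - 5 = -5 + u²)
o(X) = 3 + X
w(q) = √(3 + 2*q) (w(q) = √((3 + q) + q) = √(3 + 2*q))
B = 4 (B = -7 + (√(3 + 2*(-5 + (-3)²)))² = -7 + (√(3 + 2*(-5 + 9)))² = -7 + (√(3 + 2*4))² = -7 + (√(3 + 8))² = -7 + (√11)² = -7 + 11 = 4)
-2*((-8 - 11) - 1) + B = -2*((-8 - 11) - 1) + 4 = -2*(-19 - 1) + 4 = -2*(-20) + 4 = 40 + 4 = 44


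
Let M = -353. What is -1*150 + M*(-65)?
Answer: 22795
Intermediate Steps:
-1*150 + M*(-65) = -1*150 - 353*(-65) = -150 + 22945 = 22795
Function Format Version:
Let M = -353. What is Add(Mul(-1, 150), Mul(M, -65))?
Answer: 22795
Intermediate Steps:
Add(Mul(-1, 150), Mul(M, -65)) = Add(Mul(-1, 150), Mul(-353, -65)) = Add(-150, 22945) = 22795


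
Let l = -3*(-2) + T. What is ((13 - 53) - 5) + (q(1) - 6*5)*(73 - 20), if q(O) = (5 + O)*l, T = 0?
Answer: 273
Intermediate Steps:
l = 6 (l = -3*(-2) + 0 = 6 + 0 = 6)
q(O) = 30 + 6*O (q(O) = (5 + O)*6 = 30 + 6*O)
((13 - 53) - 5) + (q(1) - 6*5)*(73 - 20) = ((13 - 53) - 5) + ((30 + 6*1) - 6*5)*(73 - 20) = (-40 - 5) + ((30 + 6) - 30)*53 = -45 + (36 - 30)*53 = -45 + 6*53 = -45 + 318 = 273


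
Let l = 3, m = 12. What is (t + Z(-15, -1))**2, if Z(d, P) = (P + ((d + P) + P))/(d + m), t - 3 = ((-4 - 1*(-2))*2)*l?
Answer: 9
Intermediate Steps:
t = -9 (t = 3 + ((-4 - 1*(-2))*2)*3 = 3 + ((-4 + 2)*2)*3 = 3 - 2*2*3 = 3 - 4*3 = 3 - 12 = -9)
Z(d, P) = (d + 3*P)/(12 + d) (Z(d, P) = (P + ((d + P) + P))/(d + 12) = (P + ((P + d) + P))/(12 + d) = (P + (d + 2*P))/(12 + d) = (d + 3*P)/(12 + d))
(t + Z(-15, -1))**2 = (-9 + (-15 + 3*(-1))/(12 - 15))**2 = (-9 + (-15 - 3)/(-3))**2 = (-9 - 1/3*(-18))**2 = (-9 + 6)**2 = (-3)**2 = 9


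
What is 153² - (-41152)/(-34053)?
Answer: 797105525/34053 ≈ 23408.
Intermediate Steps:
153² - (-41152)/(-34053) = 23409 - (-41152)*(-1)/34053 = 23409 - 1*41152/34053 = 23409 - 41152/34053 = 797105525/34053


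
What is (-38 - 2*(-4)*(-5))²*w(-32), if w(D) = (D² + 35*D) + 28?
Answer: -413712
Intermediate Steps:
w(D) = 28 + D² + 35*D
(-38 - 2*(-4)*(-5))²*w(-32) = (-38 - 2*(-4)*(-5))²*(28 + (-32)² + 35*(-32)) = (-38 + 8*(-5))²*(28 + 1024 - 1120) = (-38 - 40)²*(-68) = (-78)²*(-68) = 6084*(-68) = -413712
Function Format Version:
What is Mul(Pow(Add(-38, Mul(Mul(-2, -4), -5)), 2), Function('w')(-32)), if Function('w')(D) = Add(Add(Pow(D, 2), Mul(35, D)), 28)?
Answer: -413712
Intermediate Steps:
Function('w')(D) = Add(28, Pow(D, 2), Mul(35, D))
Mul(Pow(Add(-38, Mul(Mul(-2, -4), -5)), 2), Function('w')(-32)) = Mul(Pow(Add(-38, Mul(Mul(-2, -4), -5)), 2), Add(28, Pow(-32, 2), Mul(35, -32))) = Mul(Pow(Add(-38, Mul(8, -5)), 2), Add(28, 1024, -1120)) = Mul(Pow(Add(-38, -40), 2), -68) = Mul(Pow(-78, 2), -68) = Mul(6084, -68) = -413712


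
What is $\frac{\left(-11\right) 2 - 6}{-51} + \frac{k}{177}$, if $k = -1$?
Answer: $\frac{545}{1003} \approx 0.54337$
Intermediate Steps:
$\frac{\left(-11\right) 2 - 6}{-51} + \frac{k}{177} = \frac{\left(-11\right) 2 - 6}{-51} - \frac{1}{177} = \left(-22 - 6\right) \left(- \frac{1}{51}\right) - \frac{1}{177} = \left(-28\right) \left(- \frac{1}{51}\right) - \frac{1}{177} = \frac{28}{51} - \frac{1}{177} = \frac{545}{1003}$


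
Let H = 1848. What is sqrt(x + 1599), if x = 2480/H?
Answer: sqrt(85395849)/231 ≈ 40.004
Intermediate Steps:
x = 310/231 (x = 2480/1848 = 2480*(1/1848) = 310/231 ≈ 1.3420)
sqrt(x + 1599) = sqrt(310/231 + 1599) = sqrt(369679/231) = sqrt(85395849)/231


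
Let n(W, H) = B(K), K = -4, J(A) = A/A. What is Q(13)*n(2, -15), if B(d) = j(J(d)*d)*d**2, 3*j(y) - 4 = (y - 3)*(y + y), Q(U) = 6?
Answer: 1920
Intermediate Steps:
J(A) = 1
j(y) = 4/3 + 2*y*(-3 + y)/3 (j(y) = 4/3 + ((y - 3)*(y + y))/3 = 4/3 + ((-3 + y)*(2*y))/3 = 4/3 + (2*y*(-3 + y))/3 = 4/3 + 2*y*(-3 + y)/3)
B(d) = d**2*(4/3 - 2*d + 2*d**2/3) (B(d) = (4/3 - 2*d + 2*(1*d)**2/3)*d**2 = (4/3 - 2*d + 2*d**2/3)*d**2 = d**2*(4/3 - 2*d + 2*d**2/3))
n(W, H) = 320 (n(W, H) = (2/3)*(-4)**2*(2 + (-4)**2 - 3*(-4)) = (2/3)*16*(2 + 16 + 12) = (2/3)*16*30 = 320)
Q(13)*n(2, -15) = 6*320 = 1920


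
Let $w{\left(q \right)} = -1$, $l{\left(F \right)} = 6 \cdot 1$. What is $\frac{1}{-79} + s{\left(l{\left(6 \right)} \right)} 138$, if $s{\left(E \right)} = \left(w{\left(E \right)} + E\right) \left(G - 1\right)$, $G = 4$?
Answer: $\frac{163529}{79} \approx 2070.0$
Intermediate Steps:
$l{\left(F \right)} = 6$
$s{\left(E \right)} = -3 + 3 E$ ($s{\left(E \right)} = \left(-1 + E\right) \left(4 - 1\right) = \left(-1 + E\right) 3 = -3 + 3 E$)
$\frac{1}{-79} + s{\left(l{\left(6 \right)} \right)} 138 = \frac{1}{-79} + \left(-3 + 3 \cdot 6\right) 138 = - \frac{1}{79} + \left(-3 + 18\right) 138 = - \frac{1}{79} + 15 \cdot 138 = - \frac{1}{79} + 2070 = \frac{163529}{79}$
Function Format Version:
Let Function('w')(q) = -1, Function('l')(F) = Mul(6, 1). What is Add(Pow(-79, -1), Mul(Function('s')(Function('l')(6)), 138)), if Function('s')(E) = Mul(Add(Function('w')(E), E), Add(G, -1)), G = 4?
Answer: Rational(163529, 79) ≈ 2070.0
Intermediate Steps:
Function('l')(F) = 6
Function('s')(E) = Add(-3, Mul(3, E)) (Function('s')(E) = Mul(Add(-1, E), Add(4, -1)) = Mul(Add(-1, E), 3) = Add(-3, Mul(3, E)))
Add(Pow(-79, -1), Mul(Function('s')(Function('l')(6)), 138)) = Add(Pow(-79, -1), Mul(Add(-3, Mul(3, 6)), 138)) = Add(Rational(-1, 79), Mul(Add(-3, 18), 138)) = Add(Rational(-1, 79), Mul(15, 138)) = Add(Rational(-1, 79), 2070) = Rational(163529, 79)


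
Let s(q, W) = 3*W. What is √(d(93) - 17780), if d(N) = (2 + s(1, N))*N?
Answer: √8353 ≈ 91.395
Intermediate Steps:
d(N) = N*(2 + 3*N) (d(N) = (2 + 3*N)*N = N*(2 + 3*N))
√(d(93) - 17780) = √(93*(2 + 3*93) - 17780) = √(93*(2 + 279) - 17780) = √(93*281 - 17780) = √(26133 - 17780) = √8353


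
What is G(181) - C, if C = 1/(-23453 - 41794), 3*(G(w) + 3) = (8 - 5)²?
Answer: 1/65247 ≈ 1.5326e-5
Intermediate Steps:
G(w) = 0 (G(w) = -3 + (8 - 5)²/3 = -3 + (⅓)*3² = -3 + (⅓)*9 = -3 + 3 = 0)
C = -1/65247 (C = 1/(-65247) = -1/65247 ≈ -1.5326e-5)
G(181) - C = 0 - 1*(-1/65247) = 0 + 1/65247 = 1/65247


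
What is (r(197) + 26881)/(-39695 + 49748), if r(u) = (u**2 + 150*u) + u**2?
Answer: 44683/3351 ≈ 13.334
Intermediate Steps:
r(u) = 2*u**2 + 150*u
(r(197) + 26881)/(-39695 + 49748) = (2*197*(75 + 197) + 26881)/(-39695 + 49748) = (2*197*272 + 26881)/10053 = (107168 + 26881)*(1/10053) = 134049*(1/10053) = 44683/3351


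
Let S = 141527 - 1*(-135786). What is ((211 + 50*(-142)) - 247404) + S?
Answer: 23020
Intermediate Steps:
S = 277313 (S = 141527 + 135786 = 277313)
((211 + 50*(-142)) - 247404) + S = ((211 + 50*(-142)) - 247404) + 277313 = ((211 - 7100) - 247404) + 277313 = (-6889 - 247404) + 277313 = -254293 + 277313 = 23020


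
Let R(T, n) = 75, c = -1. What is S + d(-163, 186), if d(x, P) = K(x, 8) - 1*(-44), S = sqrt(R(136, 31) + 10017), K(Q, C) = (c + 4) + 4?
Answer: 51 + 58*sqrt(3) ≈ 151.46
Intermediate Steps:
K(Q, C) = 7 (K(Q, C) = (-1 + 4) + 4 = 3 + 4 = 7)
S = 58*sqrt(3) (S = sqrt(75 + 10017) = sqrt(10092) = 58*sqrt(3) ≈ 100.46)
d(x, P) = 51 (d(x, P) = 7 - 1*(-44) = 7 + 44 = 51)
S + d(-163, 186) = 58*sqrt(3) + 51 = 51 + 58*sqrt(3)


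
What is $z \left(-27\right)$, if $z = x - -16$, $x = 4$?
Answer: $-540$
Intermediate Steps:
$z = 20$ ($z = 4 - -16 = 4 + 16 = 20$)
$z \left(-27\right) = 20 \left(-27\right) = -540$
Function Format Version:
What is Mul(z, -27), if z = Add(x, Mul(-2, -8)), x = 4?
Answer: -540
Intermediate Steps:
z = 20 (z = Add(4, Mul(-2, -8)) = Add(4, 16) = 20)
Mul(z, -27) = Mul(20, -27) = -540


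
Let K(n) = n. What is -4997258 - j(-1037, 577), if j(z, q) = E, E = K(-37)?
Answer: -4997221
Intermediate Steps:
E = -37
j(z, q) = -37
-4997258 - j(-1037, 577) = -4997258 - 1*(-37) = -4997258 + 37 = -4997221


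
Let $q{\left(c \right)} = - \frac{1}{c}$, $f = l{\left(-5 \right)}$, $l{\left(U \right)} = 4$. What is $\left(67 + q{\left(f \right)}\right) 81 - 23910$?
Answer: $- \frac{74013}{4} \approx -18503.0$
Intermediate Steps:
$f = 4$
$\left(67 + q{\left(f \right)}\right) 81 - 23910 = \left(67 - \frac{1}{4}\right) 81 - 23910 = \frac{267}{4} \cdot 81 - 23910 = \frac{21627}{4} - 23910 = - \frac{74013}{4}$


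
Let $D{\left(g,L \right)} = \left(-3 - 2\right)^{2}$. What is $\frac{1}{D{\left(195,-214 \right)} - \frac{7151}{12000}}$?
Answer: $\frac{12000}{292849} \approx 0.040977$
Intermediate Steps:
$D{\left(g,L \right)} = 25$ ($D{\left(g,L \right)} = \left(-5\right)^{2} = 25$)
$\frac{1}{D{\left(195,-214 \right)} - \frac{7151}{12000}} = \frac{1}{25 - \frac{7151}{12000}} = \frac{1}{\frac{292849}{12000}} = \frac{12000}{292849}$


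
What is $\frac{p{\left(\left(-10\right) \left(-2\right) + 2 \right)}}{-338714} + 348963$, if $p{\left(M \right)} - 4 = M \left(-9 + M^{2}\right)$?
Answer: $\frac{59099321564}{169357} \approx 3.4896 \cdot 10^{5}$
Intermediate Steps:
$p{\left(M \right)} = 4 + M \left(-9 + M^{2}\right)$
$\frac{p{\left(\left(-10\right) \left(-2\right) + 2 \right)}}{-338714} + 348963 = \frac{4 + \left(\left(-10\right) \left(-2\right) + 2\right)^{3} - 9 \left(\left(-10\right) \left(-2\right) + 2\right)}{-338714} + 348963 = \left(4 + \left(20 + 2\right)^{3} - 9 \left(20 + 2\right)\right) \left(- \frac{1}{338714}\right) + 348963 = \left(4 + 22^{3} - 198\right) \left(- \frac{1}{338714}\right) + 348963 = \left(4 + 10648 - 198\right) \left(- \frac{1}{338714}\right) + 348963 = 10454 \left(- \frac{1}{338714}\right) + 348963 = - \frac{5227}{169357} + 348963 = \frac{59099321564}{169357}$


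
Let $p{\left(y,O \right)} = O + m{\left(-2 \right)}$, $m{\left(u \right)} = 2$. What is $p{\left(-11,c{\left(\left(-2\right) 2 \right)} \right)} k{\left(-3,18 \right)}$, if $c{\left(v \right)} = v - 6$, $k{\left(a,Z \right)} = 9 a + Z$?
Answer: $72$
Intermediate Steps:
$k{\left(a,Z \right)} = Z + 9 a$
$c{\left(v \right)} = -6 + v$ ($c{\left(v \right)} = v - 6 = -6 + v$)
$p{\left(y,O \right)} = 2 + O$ ($p{\left(y,O \right)} = O + 2 = 2 + O$)
$p{\left(-11,c{\left(\left(-2\right) 2 \right)} \right)} k{\left(-3,18 \right)} = \left(2 - 10\right) \left(18 + 9 \left(-3\right)\right) = \left(2 - 10\right) \left(18 - 27\right) = \left(2 - 10\right) \left(-9\right) = \left(-8\right) \left(-9\right) = 72$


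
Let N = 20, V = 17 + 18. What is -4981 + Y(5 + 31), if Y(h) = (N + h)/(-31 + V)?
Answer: -4967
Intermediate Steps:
V = 35
Y(h) = 5 + h/4 (Y(h) = (20 + h)/(-31 + 35) = (20 + h)/4 = (20 + h)*(1/4) = 5 + h/4)
-4981 + Y(5 + 31) = -4981 + (5 + (5 + 31)/4) = -4981 + (5 + (1/4)*36) = -4981 + (5 + 9) = -4981 + 14 = -4967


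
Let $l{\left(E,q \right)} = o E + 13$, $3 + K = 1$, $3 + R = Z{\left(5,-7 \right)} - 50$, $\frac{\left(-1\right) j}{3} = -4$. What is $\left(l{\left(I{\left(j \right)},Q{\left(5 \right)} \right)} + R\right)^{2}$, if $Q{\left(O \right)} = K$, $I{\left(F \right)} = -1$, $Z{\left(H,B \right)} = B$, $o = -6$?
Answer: $1681$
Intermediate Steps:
$j = 12$ ($j = \left(-3\right) \left(-4\right) = 12$)
$R = -60$ ($R = -3 - 57 = -60$)
$K = -2$ ($K = -3 + 1 = -2$)
$Q{\left(O \right)} = -2$
$l{\left(E,q \right)} = 13 - 6 E$ ($l{\left(E,q \right)} = - 6 E + 13 = 13 - 6 E$)
$\left(l{\left(I{\left(j \right)},Q{\left(5 \right)} \right)} + R\right)^{2} = \left(\left(13 - -6\right) - 60\right)^{2} = \left(\left(13 + 6\right) - 60\right)^{2} = \left(19 - 60\right)^{2} = \left(-41\right)^{2} = 1681$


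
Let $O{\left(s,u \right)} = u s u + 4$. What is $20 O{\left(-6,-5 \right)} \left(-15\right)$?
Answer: $43800$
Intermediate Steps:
$O{\left(s,u \right)} = 4 + s u^{2}$ ($O{\left(s,u \right)} = s u u + 4 = s u^{2} + 4 = 4 + s u^{2}$)
$20 O{\left(-6,-5 \right)} \left(-15\right) = 20 \left(4 - 6 \left(-5\right)^{2}\right) \left(-15\right) = 20 \left(4 - 150\right) \left(-15\right) = 20 \left(-146\right) \left(-15\right) = \left(-2920\right) \left(-15\right) = 43800$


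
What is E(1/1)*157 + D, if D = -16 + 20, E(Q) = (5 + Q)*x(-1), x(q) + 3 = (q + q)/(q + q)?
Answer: -1880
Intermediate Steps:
x(q) = -2 (x(q) = -3 + (q + q)/(q + q) = -3 + (2*q)/((2*q)) = -3 + (2*q)*(1/(2*q)) = -3 + 1 = -2)
E(Q) = -10 - 2*Q (E(Q) = (5 + Q)*(-2) = -10 - 2*Q)
D = 4
E(1/1)*157 + D = (-10 - 2/1)*157 + 4 = (-10 - 2*1)*157 + 4 = (-10 - 2)*157 + 4 = -12*157 + 4 = -1884 + 4 = -1880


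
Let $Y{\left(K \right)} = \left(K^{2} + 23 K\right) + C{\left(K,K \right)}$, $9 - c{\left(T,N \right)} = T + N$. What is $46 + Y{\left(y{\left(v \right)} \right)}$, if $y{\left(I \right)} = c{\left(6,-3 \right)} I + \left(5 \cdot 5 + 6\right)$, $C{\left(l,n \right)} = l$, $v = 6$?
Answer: $6143$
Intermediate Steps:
$c{\left(T,N \right)} = 9 - N - T$ ($c{\left(T,N \right)} = 9 - \left(T + N\right) = 9 - \left(N + T\right) = 9 - N - T$)
$y{\left(I \right)} = 31 + 6 I$ ($y{\left(I \right)} = \left(9 - -3 - 6\right) I + \left(5 \cdot 5 + 6\right) = \left(9 + 3 - 6\right) I + \left(25 + 6\right) = 6 I + 31 = 31 + 6 I$)
$Y{\left(K \right)} = K^{2} + 24 K$ ($Y{\left(K \right)} = \left(K^{2} + 23 K\right) + K = K^{2} + 24 K$)
$46 + Y{\left(y{\left(v \right)} \right)} = 46 + \left(31 + 6 \cdot 6\right) \left(24 + \left(31 + 6 \cdot 6\right)\right) = 46 + \left(31 + 36\right) \left(24 + \left(31 + 36\right)\right) = 46 + 67 \left(24 + 67\right) = 46 + 67 \cdot 91 = 46 + 6097 = 6143$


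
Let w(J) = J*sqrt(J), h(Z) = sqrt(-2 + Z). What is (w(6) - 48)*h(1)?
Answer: 6*I*(-8 + sqrt(6)) ≈ -33.303*I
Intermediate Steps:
w(J) = J**(3/2)
(w(6) - 48)*h(1) = (6**(3/2) - 48)*sqrt(-2 + 1) = (6*sqrt(6) - 48)*sqrt(-1) = (-48 + 6*sqrt(6))*I = I*(-48 + 6*sqrt(6))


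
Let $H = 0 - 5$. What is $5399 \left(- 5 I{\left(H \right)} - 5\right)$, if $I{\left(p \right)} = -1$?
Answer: $0$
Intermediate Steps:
$H = -5$ ($H = 0 - 5 = -5$)
$5399 \left(- 5 I{\left(H \right)} - 5\right) = 5399 \left(\left(-5\right) \left(-1\right) - 5\right) = 5399 \left(5 - 5\right) = 5399 \cdot 0 = 0$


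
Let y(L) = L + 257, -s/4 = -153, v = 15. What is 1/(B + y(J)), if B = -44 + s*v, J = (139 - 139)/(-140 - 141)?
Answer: 1/9393 ≈ 0.00010646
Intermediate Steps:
s = 612 (s = -4*(-153) = 612)
J = 0 (J = 0/(-281) = 0*(-1/281) = 0)
y(L) = 257 + L
B = 9136 (B = -44 + 612*15 = -44 + 9180 = 9136)
1/(B + y(J)) = 1/(9136 + (257 + 0)) = 1/(9136 + 257) = 1/9393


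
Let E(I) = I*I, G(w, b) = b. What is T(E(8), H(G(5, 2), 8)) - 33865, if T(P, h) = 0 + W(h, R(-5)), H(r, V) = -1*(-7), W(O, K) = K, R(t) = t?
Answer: -33870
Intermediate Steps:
E(I) = I**2
H(r, V) = 7
T(P, h) = -5 (T(P, h) = 0 - 5 = -5)
T(E(8), H(G(5, 2), 8)) - 33865 = -5 - 33865 = -33870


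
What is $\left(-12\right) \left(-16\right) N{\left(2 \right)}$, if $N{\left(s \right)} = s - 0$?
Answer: $384$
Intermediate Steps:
$N{\left(s \right)} = s$ ($N{\left(s \right)} = s + 0 = s$)
$\left(-12\right) \left(-16\right) N{\left(2 \right)} = \left(-12\right) \left(-16\right) 2 = 192 \cdot 2 = 384$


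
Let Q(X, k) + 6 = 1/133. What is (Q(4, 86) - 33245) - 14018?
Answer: -6286776/133 ≈ -47269.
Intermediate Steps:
Q(X, k) = -797/133 (Q(X, k) = -6 + 1/133 = -797/133)
(Q(4, 86) - 33245) - 14018 = (-797/133 - 33245) - 14018 = -4422382/133 - 14018 = -6286776/133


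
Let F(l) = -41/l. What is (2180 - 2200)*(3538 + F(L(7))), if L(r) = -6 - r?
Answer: -920700/13 ≈ -70823.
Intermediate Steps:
(2180 - 2200)*(3538 + F(L(7))) = (2180 - 2200)*(3538 - 41/(-6 - 1*7)) = -20*(3538 - 41/(-6 - 7)) = -20*(3538 - 41/(-13)) = -20*(3538 - 41*(-1/13)) = -20*(3538 + 41/13) = -20*46035/13 = -920700/13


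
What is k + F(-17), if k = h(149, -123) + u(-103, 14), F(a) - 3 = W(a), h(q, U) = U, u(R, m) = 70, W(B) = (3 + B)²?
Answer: 146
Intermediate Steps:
F(a) = 3 + (3 + a)²
k = -53 (k = -123 + 70 = -53)
k + F(-17) = -53 + (3 + (3 - 17)²) = -53 + (3 + (-14)²) = -53 + (3 + 196) = -53 + 199 = 146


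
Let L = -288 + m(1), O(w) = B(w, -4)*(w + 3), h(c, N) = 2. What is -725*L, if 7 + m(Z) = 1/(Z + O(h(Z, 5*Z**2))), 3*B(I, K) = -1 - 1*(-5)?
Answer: 4916950/23 ≈ 2.1378e+5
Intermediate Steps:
B(I, K) = 4/3 (B(I, K) = (-1 - 1*(-5))/3 = (-1 + 5)/3 = (1/3)*4 = 4/3)
O(w) = 4 + 4*w/3 (O(w) = 4*(w + 3)/3 = 4*(3 + w)/3 = 4 + 4*w/3)
m(Z) = -7 + 1/(20/3 + Z) (m(Z) = -7 + 1/(Z + (4 + (4/3)*2)) = -7 + 1/(Z + (4 + 8/3)) = -7 + 1/(Z + 20/3) = -7 + 1/(20/3 + Z))
L = -6782/23 (L = -288 + (-137 - 21*1)/(20 + 3*1) = -288 + (-137 - 21)/(20 + 3) = -288 - 158/23 = -6782/23 ≈ -294.87)
-725*L = -725*(-6782/23) = 4916950/23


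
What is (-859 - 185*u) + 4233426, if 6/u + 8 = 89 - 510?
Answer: 605257451/143 ≈ 4.2326e+6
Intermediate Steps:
u = -2/143 (u = 6/(-8 + (89 - 510)) = 6/(-8 - 421) = 6/(-429) = 6*(-1/429) = -2/143 ≈ -0.013986)
(-859 - 185*u) + 4233426 = (-859 - 185*(-2/143)) + 4233426 = (-859 + 370/143) + 4233426 = -122467/143 + 4233426 = 605257451/143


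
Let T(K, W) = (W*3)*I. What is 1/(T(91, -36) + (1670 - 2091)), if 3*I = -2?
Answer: -1/349 ≈ -0.0028653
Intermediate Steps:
I = -⅔ (I = (⅓)*(-2) = -⅔ ≈ -0.66667)
T(K, W) = -2*W (T(K, W) = (W*3)*(-⅔) = (3*W)*(-⅔) = -2*W)
1/(T(91, -36) + (1670 - 2091)) = 1/(-2*(-36) + (1670 - 2091)) = 1/(72 - 421) = 1/(-349) = -1/349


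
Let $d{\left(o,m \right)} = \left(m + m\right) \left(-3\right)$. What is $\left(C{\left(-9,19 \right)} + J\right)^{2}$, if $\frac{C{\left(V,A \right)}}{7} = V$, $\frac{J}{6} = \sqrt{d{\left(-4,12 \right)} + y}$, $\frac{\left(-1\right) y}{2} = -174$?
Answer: $13905 - 1512 \sqrt{69} \approx 1345.4$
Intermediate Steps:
$y = 348$ ($y = \left(-2\right) \left(-174\right) = 348$)
$d{\left(o,m \right)} = - 6 m$ ($d{\left(o,m \right)} = 2 m \left(-3\right) = - 6 m$)
$J = 12 \sqrt{69}$ ($J = 6 \sqrt{\left(-6\right) 12 + 348} = 6 \sqrt{-72 + 348} = 6 \sqrt{276} = 6 \cdot 2 \sqrt{69} = 12 \sqrt{69} \approx 99.679$)
$C{\left(V,A \right)} = 7 V$
$\left(C{\left(-9,19 \right)} + J\right)^{2} = \left(7 \left(-9\right) + 12 \sqrt{69}\right)^{2} = \left(-63 + 12 \sqrt{69}\right)^{2}$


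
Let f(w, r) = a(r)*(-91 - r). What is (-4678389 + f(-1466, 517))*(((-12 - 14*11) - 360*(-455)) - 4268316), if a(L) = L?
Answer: 20493548438450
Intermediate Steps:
f(w, r) = r*(-91 - r)
(-4678389 + f(-1466, 517))*(((-12 - 14*11) - 360*(-455)) - 4268316) = (-4678389 - 1*517*(91 + 517))*(((-12 - 14*11) - 360*(-455)) - 4268316) = (-4678389 - 1*517*608)*(((-12 - 154) + 163800) - 4268316) = (-4678389 - 314336)*((-166 + 163800) - 4268316) = -4992725*(163634 - 4268316) = -4992725*(-4104682) = 20493548438450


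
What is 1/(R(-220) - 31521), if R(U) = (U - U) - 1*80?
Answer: -1/31601 ≈ -3.1645e-5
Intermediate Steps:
R(U) = -80 (R(U) = 0 - 80 = -80)
1/(R(-220) - 31521) = 1/(-80 - 31521) = 1/(-31601) = -1/31601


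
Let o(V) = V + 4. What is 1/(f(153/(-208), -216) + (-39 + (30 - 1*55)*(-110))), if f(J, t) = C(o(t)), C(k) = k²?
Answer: 1/47655 ≈ 2.0984e-5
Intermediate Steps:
o(V) = 4 + V
f(J, t) = (4 + t)²
1/(f(153/(-208), -216) + (-39 + (30 - 1*55)*(-110))) = 1/((4 - 216)² + (-39 + (30 - 1*55)*(-110))) = 1/((-212)² + (-39 + (30 - 55)*(-110))) = 1/(44944 + (-39 - 25*(-110))) = 1/(44944 + (-39 + 2750)) = 1/(44944 + 2711) = 1/47655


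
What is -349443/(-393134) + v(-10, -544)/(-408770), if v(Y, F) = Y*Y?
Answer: 14280250171/16070138518 ≈ 0.88862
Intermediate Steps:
v(Y, F) = Y²
-349443/(-393134) + v(-10, -544)/(-408770) = -349443/(-393134) + (-10)²/(-408770) = -349443*(-1/393134) + 100*(-1/408770) = 349443/393134 - 10/40877 = 14280250171/16070138518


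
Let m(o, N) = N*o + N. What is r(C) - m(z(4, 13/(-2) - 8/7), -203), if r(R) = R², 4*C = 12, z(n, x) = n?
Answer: 1024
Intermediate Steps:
C = 3 (C = (¼)*12 = 3)
m(o, N) = N + N*o
r(C) - m(z(4, 13/(-2) - 8/7), -203) = 3² - (-203)*(1 + 4) = 9 - (-203)*5 = 9 - 1*(-1015) = 9 + 1015 = 1024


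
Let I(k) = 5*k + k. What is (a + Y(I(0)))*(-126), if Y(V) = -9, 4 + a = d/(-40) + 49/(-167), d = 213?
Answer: 7835373/3340 ≈ 2345.9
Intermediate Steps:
I(k) = 6*k
a = -64251/6680 (a = -4 + (213/(-40) + 49/(-167)) = -4 + (213*(-1/40) + 49*(-1/167)) = -4 + (-213/40 - 49/167) = -4 - 37531/6680 = -64251/6680 ≈ -9.6184)
(a + Y(I(0)))*(-126) = (-64251/6680 - 9)*(-126) = -124371/6680*(-126) = 7835373/3340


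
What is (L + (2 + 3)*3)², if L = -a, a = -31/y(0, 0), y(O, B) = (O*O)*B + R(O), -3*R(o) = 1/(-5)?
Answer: 230400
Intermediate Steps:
R(o) = 1/15 (R(o) = -⅓/(-5) = -⅓*(-⅕) = 1/15)
y(O, B) = 1/15 + B*O² (y(O, B) = (O*O)*B + 1/15 = O²*B + 1/15 = B*O² + 1/15 = 1/15 + B*O²)
a = -465 (a = -31/(1/15 + 0*0²) = -31/(1/15 + 0*0) = -31/(1/15 + 0) = -31/1/15 = -31*15 = -465)
L = 465 (L = -1*(-465) = 465)
(L + (2 + 3)*3)² = (465 + (2 + 3)*3)² = (465 + 5*3)² = (465 + 15)² = 480² = 230400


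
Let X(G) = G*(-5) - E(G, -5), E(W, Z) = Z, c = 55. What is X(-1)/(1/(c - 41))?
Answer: 140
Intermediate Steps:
X(G) = 5 - 5*G (X(G) = G*(-5) - 1*(-5) = -5*G + 5 = 5 - 5*G)
X(-1)/(1/(c - 41)) = (5 - 5*(-1))/(1/(55 - 41)) = (5 + 5)/(1/14) = 10/(1/14) = 14*10 = 140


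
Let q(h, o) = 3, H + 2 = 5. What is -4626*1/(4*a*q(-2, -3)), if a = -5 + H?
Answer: 771/4 ≈ 192.75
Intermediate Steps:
H = 3 (H = -2 + 5 = 3)
a = -2 (a = -5 + 3 = -2)
-4626*1/(4*a*q(-2, -3)) = -4626/(-2*4*3) = -4626/((-8*3)) = -4626/(-24) = -4626*(-1/24) = 771/4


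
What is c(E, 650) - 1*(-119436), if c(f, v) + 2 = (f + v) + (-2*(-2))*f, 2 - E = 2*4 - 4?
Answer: 120074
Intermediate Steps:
E = -2 (E = 2 - (2*4 - 4) = 2 - (8 - 4) = 2 - 1*4 = 2 - 4 = -2)
c(f, v) = -2 + v + 5*f (c(f, v) = -2 + ((f + v) + (-2*(-2))*f) = -2 + ((f + v) + 4*f) = -2 + (v + 5*f) = -2 + v + 5*f)
c(E, 650) - 1*(-119436) = (-2 + 650 + 5*(-2)) - 1*(-119436) = (-2 + 650 - 10) + 119436 = 638 + 119436 = 120074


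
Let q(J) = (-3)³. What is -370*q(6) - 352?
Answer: 9638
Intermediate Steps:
q(J) = -27
-370*q(6) - 352 = -370*(-27) - 352 = 9990 - 352 = 9638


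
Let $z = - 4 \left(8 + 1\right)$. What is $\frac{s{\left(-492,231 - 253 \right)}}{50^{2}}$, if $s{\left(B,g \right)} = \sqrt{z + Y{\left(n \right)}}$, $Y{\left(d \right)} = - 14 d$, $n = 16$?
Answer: $\frac{i \sqrt{65}}{1250} \approx 0.0064498 i$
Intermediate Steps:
$z = -36$ ($z = \left(-4\right) 9 = -36$)
$s{\left(B,g \right)} = 2 i \sqrt{65}$ ($s{\left(B,g \right)} = \sqrt{-36 - 224} = \sqrt{-260} = 2 i \sqrt{65}$)
$\frac{s{\left(-492,231 - 253 \right)}}{50^{2}} = \frac{2 i \sqrt{65}}{50^{2}} = \frac{2 i \sqrt{65}}{2500} = 2 i \sqrt{65} \cdot \frac{1}{2500} = \frac{i \sqrt{65}}{1250}$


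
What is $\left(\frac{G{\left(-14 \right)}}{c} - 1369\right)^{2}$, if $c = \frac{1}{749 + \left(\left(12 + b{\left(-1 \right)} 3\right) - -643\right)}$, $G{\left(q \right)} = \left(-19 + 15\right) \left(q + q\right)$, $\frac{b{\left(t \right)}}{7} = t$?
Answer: $23570539729$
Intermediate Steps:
$b{\left(t \right)} = 7 t$
$G{\left(q \right)} = - 8 q$ ($G{\left(q \right)} = - 4 \cdot 2 q = - 8 q$)
$c = \frac{1}{1383}$ ($c = \frac{1}{749 + \left(\left(12 + 7 \left(-1\right) 3\right) - -643\right)} = \frac{1}{749 + \left(\left(12 - 21\right) + 643\right)} = \frac{1}{749 + \left(-9 + 643\right)} = \frac{1}{749 + 634} = \frac{1}{1383} \approx 0.00072307$)
$\left(\frac{G{\left(-14 \right)}}{c} - 1369\right)^{2} = \left(\left(-8\right) \left(-14\right) \frac{1}{\frac{1}{1383}} - 1369\right)^{2} = \left(112 \cdot 1383 - 1369\right)^{2} = \left(154896 - 1369\right)^{2} = 153527^{2} = 23570539729$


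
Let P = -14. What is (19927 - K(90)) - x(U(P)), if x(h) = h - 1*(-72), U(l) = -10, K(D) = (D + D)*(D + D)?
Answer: -12535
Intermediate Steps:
K(D) = 4*D**2 (K(D) = (2*D)*(2*D) = 4*D**2)
x(h) = 72 + h (x(h) = h + 72 = 72 + h)
(19927 - K(90)) - x(U(P)) = (19927 - 4*90**2) - (72 - 10) = (19927 - 4*8100) - 1*62 = (19927 - 1*32400) - 62 = (19927 - 32400) - 62 = -12473 - 62 = -12535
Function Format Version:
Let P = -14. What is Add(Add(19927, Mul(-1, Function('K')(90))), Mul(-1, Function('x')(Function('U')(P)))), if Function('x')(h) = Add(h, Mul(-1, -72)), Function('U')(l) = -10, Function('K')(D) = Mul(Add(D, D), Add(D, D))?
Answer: -12535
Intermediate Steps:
Function('K')(D) = Mul(4, Pow(D, 2)) (Function('K')(D) = Mul(Mul(2, D), Mul(2, D)) = Mul(4, Pow(D, 2)))
Function('x')(h) = Add(72, h) (Function('x')(h) = Add(h, 72) = Add(72, h))
Add(Add(19927, Mul(-1, Function('K')(90))), Mul(-1, Function('x')(Function('U')(P)))) = Add(Add(19927, Mul(-1, Mul(4, Pow(90, 2)))), Mul(-1, Add(72, -10))) = Add(Add(19927, Mul(-1, Mul(4, 8100))), Mul(-1, 62)) = Add(Add(19927, Mul(-1, 32400)), -62) = Add(Add(19927, -32400), -62) = Add(-12473, -62) = -12535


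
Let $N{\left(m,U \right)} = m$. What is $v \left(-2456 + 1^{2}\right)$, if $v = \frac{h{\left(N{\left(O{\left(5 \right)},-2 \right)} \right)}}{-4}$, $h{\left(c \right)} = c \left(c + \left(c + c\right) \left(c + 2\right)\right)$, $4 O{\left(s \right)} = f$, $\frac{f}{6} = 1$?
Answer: $\frac{22095}{2} \approx 11048.0$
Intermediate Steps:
$f = 6$ ($f = 6 \cdot 1 = 6$)
$O{\left(s \right)} = \frac{3}{2}$ ($O{\left(s \right)} = \frac{1}{4} \cdot 6 = \frac{3}{2}$)
$h{\left(c \right)} = c \left(c + 2 c \left(2 + c\right)\right)$
$v = - \frac{9}{2}$ ($v = \frac{\left(\frac{3}{2}\right)^{2} \left(5 + 2 \cdot \frac{3}{2}\right)}{-4} = \frac{9 \left(5 + 3\right)}{4} \left(- \frac{1}{4}\right) = \frac{9}{4} \cdot 8 \left(- \frac{1}{4}\right) = 18 \left(- \frac{1}{4}\right) = - \frac{9}{2} \approx -4.5$)
$v \left(-2456 + 1^{2}\right) = - \frac{9 \left(-2456 + 1^{2}\right)}{2} = - \frac{9 \left(-2456 + 1\right)}{2} = \left(- \frac{9}{2}\right) \left(-2455\right) = \frac{22095}{2}$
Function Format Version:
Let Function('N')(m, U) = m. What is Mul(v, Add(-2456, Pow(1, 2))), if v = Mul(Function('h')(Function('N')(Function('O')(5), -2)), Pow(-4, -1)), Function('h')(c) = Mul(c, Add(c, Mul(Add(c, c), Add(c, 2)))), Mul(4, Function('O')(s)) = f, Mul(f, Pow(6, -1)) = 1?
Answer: Rational(22095, 2) ≈ 11048.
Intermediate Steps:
f = 6 (f = Mul(6, 1) = 6)
Function('O')(s) = Rational(3, 2) (Function('O')(s) = Mul(Rational(1, 4), 6) = Rational(3, 2))
Function('h')(c) = Mul(c, Add(c, Mul(2, c, Add(2, c)))) (Function('h')(c) = Mul(c, Add(c, Mul(Mul(2, c), Add(2, c)))) = Mul(c, Add(c, Mul(2, c, Add(2, c)))))
v = Rational(-9, 2) (v = Mul(Mul(Pow(Rational(3, 2), 2), Add(5, Mul(2, Rational(3, 2)))), Pow(-4, -1)) = Mul(Mul(Rational(9, 4), Add(5, 3)), Rational(-1, 4)) = Mul(Mul(Rational(9, 4), 8), Rational(-1, 4)) = Mul(18, Rational(-1, 4)) = Rational(-9, 2) ≈ -4.5000)
Mul(v, Add(-2456, Pow(1, 2))) = Mul(Rational(-9, 2), Add(-2456, Pow(1, 2))) = Mul(Rational(-9, 2), Add(-2456, 1)) = Mul(Rational(-9, 2), -2455) = Rational(22095, 2)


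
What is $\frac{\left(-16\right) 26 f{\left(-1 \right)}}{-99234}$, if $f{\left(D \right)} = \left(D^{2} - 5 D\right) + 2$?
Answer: $\frac{1664}{49617} \approx 0.033537$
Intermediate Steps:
$f{\left(D \right)} = 2 + D^{2} - 5 D$
$\frac{\left(-16\right) 26 f{\left(-1 \right)}}{-99234} = \frac{\left(-16\right) 26 \left(2 + \left(-1\right)^{2} - -5\right)}{-99234} = - 416 \left(2 + 1 + 5\right) \left(- \frac{1}{99234}\right) = \left(-416\right) 8 \left(- \frac{1}{99234}\right) = \left(-3328\right) \left(- \frac{1}{99234}\right) = \frac{1664}{49617}$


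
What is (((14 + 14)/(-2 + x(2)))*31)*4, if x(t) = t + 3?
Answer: 3472/3 ≈ 1157.3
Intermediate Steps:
x(t) = 3 + t
(((14 + 14)/(-2 + x(2)))*31)*4 = (((14 + 14)/(-2 + (3 + 2)))*31)*4 = ((28/(-2 + 5))*31)*4 = ((28/3)*31)*4 = (868/3)*4 = 3472/3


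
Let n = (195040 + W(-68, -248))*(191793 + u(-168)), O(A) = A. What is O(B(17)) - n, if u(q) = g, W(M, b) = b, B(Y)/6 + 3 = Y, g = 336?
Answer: -37425192084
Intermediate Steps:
B(Y) = -18 + 6*Y
u(q) = 336
n = 37425192168 (n = (195040 - 248)*(191793 + 336) = 194792*192129 = 37425192168)
O(B(17)) - n = (-18 + 6*17) - 1*37425192168 = (-18 + 102) - 37425192168 = 84 - 37425192168 = -37425192084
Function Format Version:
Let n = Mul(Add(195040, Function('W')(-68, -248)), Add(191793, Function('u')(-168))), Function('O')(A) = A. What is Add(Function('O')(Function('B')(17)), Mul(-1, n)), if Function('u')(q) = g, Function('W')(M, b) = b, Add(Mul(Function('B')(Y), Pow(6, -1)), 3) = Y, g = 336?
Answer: -37425192084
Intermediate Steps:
Function('B')(Y) = Add(-18, Mul(6, Y))
Function('u')(q) = 336
n = 37425192168 (n = Mul(Add(195040, -248), Add(191793, 336)) = Mul(194792, 192129) = 37425192168)
Add(Function('O')(Function('B')(17)), Mul(-1, n)) = Add(Add(-18, Mul(6, 17)), Mul(-1, 37425192168)) = Add(Add(-18, 102), -37425192168) = Add(84, -37425192168) = -37425192084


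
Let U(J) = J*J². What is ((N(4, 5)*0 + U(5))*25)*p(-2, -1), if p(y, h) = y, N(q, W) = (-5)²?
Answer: -6250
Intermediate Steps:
U(J) = J³
N(q, W) = 25
((N(4, 5)*0 + U(5))*25)*p(-2, -1) = ((25*0 + 5³)*25)*(-2) = ((0 + 125)*25)*(-2) = (125*25)*(-2) = 3125*(-2) = -6250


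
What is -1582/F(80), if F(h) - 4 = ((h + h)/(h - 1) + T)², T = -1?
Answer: -9873262/31525 ≈ -313.19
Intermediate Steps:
F(h) = 4 + (-1 + 2*h/(-1 + h))² (F(h) = 4 + ((h + h)/(h - 1) - 1)² = 4 + ((2*h)/(-1 + h) - 1)² = 4 + (2*h/(-1 + h) - 1)² = 4 + (-1 + 2*h/(-1 + h))²)
-1582/F(80) = -1582/(4 + (1 + 80)²/(-1 + 80)²) = -1582/(4 + 81²/79²) = -1582/(4 + 6561*(1/6241)) = -1582/(4 + 6561/6241) = -1582/31525/6241 = -1582*6241/31525 = -9873262/31525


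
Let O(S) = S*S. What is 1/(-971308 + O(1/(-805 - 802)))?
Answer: -2582449/2508353373291 ≈ -1.0295e-6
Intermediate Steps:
O(S) = S²
1/(-971308 + O(1/(-805 - 802))) = 1/(-971308 + (1/(-805 - 802))²) = 1/(-971308 + (1/(-1607))²) = 1/(-971308 + (-1/1607)²) = 1/(-971308 + 1/2582449) = 1/(-2508353373291/2582449) = -2582449/2508353373291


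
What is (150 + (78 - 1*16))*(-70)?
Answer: -14840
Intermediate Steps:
(150 + (78 - 1*16))*(-70) = (150 + (78 - 16))*(-70) = (150 + 62)*(-70) = 212*(-70) = -14840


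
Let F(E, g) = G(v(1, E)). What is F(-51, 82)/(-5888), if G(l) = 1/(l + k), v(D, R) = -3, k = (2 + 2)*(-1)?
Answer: 1/41216 ≈ 2.4262e-5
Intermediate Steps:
k = -4 (k = 4*(-1) = -4)
G(l) = 1/(-4 + l) (G(l) = 1/(l - 4) = 1/(-4 + l))
F(E, g) = -⅐ (F(E, g) = 1/(-4 - 3) = 1/(-7) = -⅐)
F(-51, 82)/(-5888) = -⅐/(-5888) = -⅐*(-1/5888) = 1/41216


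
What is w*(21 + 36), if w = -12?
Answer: -684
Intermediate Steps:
w*(21 + 36) = -12*(21 + 36) = -12*57 = -684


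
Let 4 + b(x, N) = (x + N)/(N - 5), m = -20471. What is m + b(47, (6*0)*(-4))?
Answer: -102422/5 ≈ -20484.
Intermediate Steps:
b(x, N) = -4 + (N + x)/(-5 + N) (b(x, N) = -4 + (x + N)/(N - 5) = -4 + (N + x)/(-5 + N))
m + b(47, (6*0)*(-4)) = -20471 + (20 + 47 - 3*6*0*(-4))/(-5 + (6*0)*(-4)) = -20471 + (20 + 47 - 0*(-4))/(-5 + 0*(-4)) = -20471 + (20 + 47 - 3*0)/(-5 + 0) = -20471 + (20 + 47 + 0)/(-5) = -20471 - ⅕*67 = -20471 - 67/5 = -102422/5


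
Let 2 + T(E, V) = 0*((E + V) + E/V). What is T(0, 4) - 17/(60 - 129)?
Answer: -121/69 ≈ -1.7536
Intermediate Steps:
T(E, V) = -2 (T(E, V) = -2 + 0*((E + V) + E/V) = -2 + 0*(E + V + E/V) = -2 + 0 = -2)
T(0, 4) - 17/(60 - 129) = -2 - 17/(60 - 129) = -2 - 17/(-69) = -2 - 1/69*(-17) = -2 + 17/69 = -121/69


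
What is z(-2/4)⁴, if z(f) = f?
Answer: 1/16 ≈ 0.062500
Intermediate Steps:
z(-2/4)⁴ = (-2/4)⁴ = (-2*¼)⁴ = (-½)⁴ = 1/16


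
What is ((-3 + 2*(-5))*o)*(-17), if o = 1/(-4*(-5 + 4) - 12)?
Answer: -221/8 ≈ -27.625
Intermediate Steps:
o = -⅛ (o = 1/(-4*(-1) - 12) = 1/(4 - 12) = 1/(-8) = -⅛ ≈ -0.12500)
((-3 + 2*(-5))*o)*(-17) = ((-3 + 2*(-5))*(-⅛))*(-17) = ((-3 - 10)*(-⅛))*(-17) = -13*(-⅛)*(-17) = (13/8)*(-17) = -221/8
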